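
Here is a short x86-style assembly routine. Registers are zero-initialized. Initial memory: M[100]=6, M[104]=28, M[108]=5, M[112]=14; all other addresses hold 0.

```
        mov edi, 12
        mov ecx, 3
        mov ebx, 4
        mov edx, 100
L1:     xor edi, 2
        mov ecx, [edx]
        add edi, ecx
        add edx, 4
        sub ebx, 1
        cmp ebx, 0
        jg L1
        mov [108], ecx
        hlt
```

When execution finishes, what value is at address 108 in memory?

after mov edi, 12: edi=12
after mov ecx, 3: ecx=3
after mov ebx, 4: ebx=4
after mov edx, 100: edx=100
after xor edi, 2: edi=12^2=14
after mov ecx, [edx]: ecx=M[100]=6
after add edi, ecx: edi=14+6=20
after add edx, 4: edx=100+4=104
after sub ebx, 1: ebx=4-1=3
cmp ebx, 0  (cmp 3,0)
jg L1: taken
after xor edi, 2: edi=20^2=22
after mov ecx, [edx]: ecx=M[104]=28
after add edi, ecx: edi=22+28=50
after add edx, 4: edx=104+4=108
after sub ebx, 1: ebx=3-1=2
cmp ebx, 0  (cmp 2,0)
jg L1: taken
after xor edi, 2: edi=50^2=48
after mov ecx, [edx]: ecx=M[108]=5
after add edi, ecx: edi=48+5=53
after add edx, 4: edx=108+4=112
after sub ebx, 1: ebx=2-1=1
cmp ebx, 0  (cmp 1,0)
jg L1: taken
after xor edi, 2: edi=53^2=55
after mov ecx, [edx]: ecx=M[112]=14
after add edi, ecx: edi=55+14=69
after add edx, 4: edx=112+4=116
after sub ebx, 1: ebx=1-1=0
cmp ebx, 0  (cmp 0,0)
jg L1: not taken
mov [108], ecx → M[108]=14
halt.

14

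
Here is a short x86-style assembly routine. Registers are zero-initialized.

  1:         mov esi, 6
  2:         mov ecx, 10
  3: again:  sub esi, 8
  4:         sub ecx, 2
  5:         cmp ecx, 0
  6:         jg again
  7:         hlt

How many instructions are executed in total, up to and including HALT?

23

mov esi, 6 → esi=6
mov ecx, 10 → ecx=10
sub esi, 8 → esi=6-8=-2
sub ecx, 2 → ecx=10-2=8
cmp ecx, 0  (cmp 8,0)
jg again: taken
sub esi, 8 → esi=(-2)-8=-10
sub ecx, 2 → ecx=8-2=6
cmp ecx, 0  (cmp 6,0)
jg again: taken
sub esi, 8 → esi=(-10)-8=-18
sub ecx, 2 → ecx=6-2=4
cmp ecx, 0  (cmp 4,0)
jg again: taken
sub esi, 8 → esi=(-18)-8=-26
sub ecx, 2 → ecx=4-2=2
cmp ecx, 0  (cmp 2,0)
jg again: taken
sub esi, 8 → esi=(-26)-8=-34
sub ecx, 2 → ecx=2-2=0
cmp ecx, 0  (cmp 0,0)
jg again: not taken
halt.
Total executed instructions: 23.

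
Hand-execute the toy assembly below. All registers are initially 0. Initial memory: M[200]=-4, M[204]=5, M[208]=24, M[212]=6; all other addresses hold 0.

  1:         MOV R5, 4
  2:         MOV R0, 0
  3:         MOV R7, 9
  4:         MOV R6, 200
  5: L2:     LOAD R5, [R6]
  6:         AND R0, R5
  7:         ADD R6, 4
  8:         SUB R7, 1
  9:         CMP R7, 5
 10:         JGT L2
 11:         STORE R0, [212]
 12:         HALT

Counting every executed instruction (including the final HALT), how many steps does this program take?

30

MOV R5, 4 → R5=4
MOV R0, 0 → R0=0
MOV R7, 9 → R7=9
MOV R6, 200 → R6=200
LOAD R5, [R6] → R5=M[200]=-4
AND R0, R5 → R0=0&(-4)=0
ADD R6, 4 → R6=200+4=204
SUB R7, 1 → R7=9-1=8
CMP R7, 5  (cmp 8,5)
JGT L2: taken
LOAD R5, [R6] → R5=M[204]=5
AND R0, R5 → R0=0&5=0
ADD R6, 4 → R6=204+4=208
SUB R7, 1 → R7=8-1=7
CMP R7, 5  (cmp 7,5)
JGT L2: taken
LOAD R5, [R6] → R5=M[208]=24
AND R0, R5 → R0=0&24=0
ADD R6, 4 → R6=208+4=212
SUB R7, 1 → R7=7-1=6
CMP R7, 5  (cmp 6,5)
JGT L2: taken
LOAD R5, [R6] → R5=M[212]=6
AND R0, R5 → R0=0&6=0
ADD R6, 4 → R6=212+4=216
SUB R7, 1 → R7=6-1=5
CMP R7, 5  (cmp 5,5)
JGT L2: not taken
STORE R0, [212] → M[212]=0
halt.
Total executed instructions: 30.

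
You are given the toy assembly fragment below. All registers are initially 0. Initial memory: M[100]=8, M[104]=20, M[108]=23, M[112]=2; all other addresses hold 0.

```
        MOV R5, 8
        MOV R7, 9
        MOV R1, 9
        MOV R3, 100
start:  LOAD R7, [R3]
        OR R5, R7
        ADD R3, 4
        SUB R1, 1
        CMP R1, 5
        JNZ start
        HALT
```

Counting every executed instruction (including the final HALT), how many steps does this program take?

29

R5=8
R7=9
R1=9
R3=100
R7=M[100]=8
R5=8|8=8
R3=100+4=104
R1=9-1=8
CMP R1, 5  (cmp 8,5)
JNZ start: taken
R7=M[104]=20
R5=8|20=28
R3=104+4=108
R1=8-1=7
CMP R1, 5  (cmp 7,5)
JNZ start: taken
R7=M[108]=23
R5=28|23=31
R3=108+4=112
R1=7-1=6
CMP R1, 5  (cmp 6,5)
JNZ start: taken
R7=M[112]=2
R5=31|2=31
R3=112+4=116
R1=6-1=5
CMP R1, 5  (cmp 5,5)
JNZ start: not taken
halt.
Total executed instructions: 29.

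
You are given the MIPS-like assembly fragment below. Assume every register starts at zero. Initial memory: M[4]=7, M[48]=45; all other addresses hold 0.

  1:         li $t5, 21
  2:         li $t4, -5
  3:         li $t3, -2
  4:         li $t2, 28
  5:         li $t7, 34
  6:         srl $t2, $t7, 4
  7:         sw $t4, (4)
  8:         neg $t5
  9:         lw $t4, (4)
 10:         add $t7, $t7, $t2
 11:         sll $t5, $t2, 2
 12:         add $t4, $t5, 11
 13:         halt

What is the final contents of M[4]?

-5

li $t5, 21 → $t5=21
li $t4, -5 → $t4=-5
li $t3, -2 → $t3=-2
li $t2, 28 → $t2=28
li $t7, 34 → $t7=34
srl $t2, $t7, 4 → $t2=34>>4=2
sw $t4, (4) → M[4]=-5
neg $t5 → $t5=-(21)=-21
lw $t4, (4) → $t4=M[4]=-5
add $t7, $t7, $t2 → $t7=34+2=36
sll $t5, $t2, 2 → $t5=2<<2=8
add $t4, $t5, 11 → $t4=8+11=19
halt.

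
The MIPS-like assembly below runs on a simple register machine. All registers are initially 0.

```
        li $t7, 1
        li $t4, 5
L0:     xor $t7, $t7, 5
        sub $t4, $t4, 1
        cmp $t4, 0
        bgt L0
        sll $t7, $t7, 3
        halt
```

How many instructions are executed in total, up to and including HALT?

$t7=1
$t4=5
$t7=1^5=4
$t4=5-1=4
cmp $t4, 0  (cmp 4,0)
bgt L0: taken
$t7=4^5=1
$t4=4-1=3
cmp $t4, 0  (cmp 3,0)
bgt L0: taken
$t7=1^5=4
$t4=3-1=2
cmp $t4, 0  (cmp 2,0)
bgt L0: taken
$t7=4^5=1
$t4=2-1=1
cmp $t4, 0  (cmp 1,0)
bgt L0: taken
$t7=1^5=4
$t4=1-1=0
cmp $t4, 0  (cmp 0,0)
bgt L0: not taken
$t7=4<<3=32
halt.
Total executed instructions: 24.

24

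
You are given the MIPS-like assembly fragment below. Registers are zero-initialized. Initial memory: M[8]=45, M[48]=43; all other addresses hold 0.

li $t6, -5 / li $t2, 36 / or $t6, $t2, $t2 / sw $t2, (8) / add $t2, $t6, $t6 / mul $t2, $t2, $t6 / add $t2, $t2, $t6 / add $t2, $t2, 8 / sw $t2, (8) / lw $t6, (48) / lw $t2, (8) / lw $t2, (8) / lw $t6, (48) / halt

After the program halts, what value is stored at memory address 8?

li $t6, -5 → $t6=-5
li $t2, 36 → $t2=36
or $t6, $t2, $t2 → $t6=36|36=36
sw $t2, (8) → M[8]=36
add $t2, $t6, $t6 → $t2=36+36=72
mul $t2, $t2, $t6 → $t2=72*36=2592
add $t2, $t2, $t6 → $t2=2592+36=2628
add $t2, $t2, 8 → $t2=2628+8=2636
sw $t2, (8) → M[8]=2636
lw $t6, (48) → $t6=M[48]=43
lw $t2, (8) → $t2=M[8]=2636
lw $t2, (8) → $t2=M[8]=2636
lw $t6, (48) → $t6=M[48]=43
halt.

2636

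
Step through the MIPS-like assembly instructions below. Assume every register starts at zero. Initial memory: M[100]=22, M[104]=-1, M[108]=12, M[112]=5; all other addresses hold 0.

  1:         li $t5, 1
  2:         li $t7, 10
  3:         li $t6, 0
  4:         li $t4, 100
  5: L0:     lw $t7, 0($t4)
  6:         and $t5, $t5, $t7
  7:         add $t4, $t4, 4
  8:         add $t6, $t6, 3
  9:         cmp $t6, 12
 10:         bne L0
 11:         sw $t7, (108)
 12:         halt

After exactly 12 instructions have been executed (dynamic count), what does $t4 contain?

104

after li $t5, 1: $t5=1
after li $t7, 10: $t7=10
after li $t6, 0: $t6=0
after li $t4, 100: $t4=100
after lw $t7, 0($t4): $t7=M[100]=22
after and $t5, $t5, $t7: $t5=1&22=0
after add $t4, $t4, 4: $t4=100+4=104
after add $t6, $t6, 3: $t6=0+3=3
cmp $t6, 12  (cmp 3,12)
bne L0: taken
after lw $t7, 0($t4): $t7=M[104]=-1
after and $t5, $t5, $t7: $t5=0&(-1)=0
After step 12: $t4 = 104.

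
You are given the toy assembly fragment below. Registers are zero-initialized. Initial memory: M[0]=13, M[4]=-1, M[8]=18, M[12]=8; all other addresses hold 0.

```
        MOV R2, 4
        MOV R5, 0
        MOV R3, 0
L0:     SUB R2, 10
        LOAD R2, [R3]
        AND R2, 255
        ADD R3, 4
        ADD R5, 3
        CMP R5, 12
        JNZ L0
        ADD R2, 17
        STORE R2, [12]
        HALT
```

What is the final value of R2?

25

after MOV R2, 4: R2=4
after MOV R5, 0: R5=0
after MOV R3, 0: R3=0
after SUB R2, 10: R2=4-10=-6
after LOAD R2, [R3]: R2=M[0]=13
after AND R2, 255: R2=13&255=13
after ADD R3, 4: R3=0+4=4
after ADD R5, 3: R5=0+3=3
CMP R5, 12  (cmp 3,12)
JNZ L0: taken
after SUB R2, 10: R2=13-10=3
after LOAD R2, [R3]: R2=M[4]=-1
after AND R2, 255: R2=(-1)&255=255
after ADD R3, 4: R3=4+4=8
after ADD R5, 3: R5=3+3=6
CMP R5, 12  (cmp 6,12)
JNZ L0: taken
after SUB R2, 10: R2=255-10=245
after LOAD R2, [R3]: R2=M[8]=18
after AND R2, 255: R2=18&255=18
after ADD R3, 4: R3=8+4=12
after ADD R5, 3: R5=6+3=9
CMP R5, 12  (cmp 9,12)
JNZ L0: taken
after SUB R2, 10: R2=18-10=8
after LOAD R2, [R3]: R2=M[12]=8
after AND R2, 255: R2=8&255=8
after ADD R3, 4: R3=12+4=16
after ADD R5, 3: R5=9+3=12
CMP R5, 12  (cmp 12,12)
JNZ L0: not taken
after ADD R2, 17: R2=8+17=25
STORE R2, [12] → M[12]=25
halt.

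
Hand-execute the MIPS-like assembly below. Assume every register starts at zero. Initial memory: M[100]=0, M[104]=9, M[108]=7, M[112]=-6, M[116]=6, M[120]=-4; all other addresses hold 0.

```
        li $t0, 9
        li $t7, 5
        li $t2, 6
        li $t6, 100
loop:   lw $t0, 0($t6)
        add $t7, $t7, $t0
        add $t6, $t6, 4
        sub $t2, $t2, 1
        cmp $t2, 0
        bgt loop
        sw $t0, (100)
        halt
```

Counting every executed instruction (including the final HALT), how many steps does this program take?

$t0=9
$t7=5
$t2=6
$t6=100
$t0=M[100]=0
$t7=5+0=5
$t6=100+4=104
$t2=6-1=5
cmp $t2, 0  (cmp 5,0)
bgt loop: taken
$t0=M[104]=9
$t7=5+9=14
$t6=104+4=108
$t2=5-1=4
cmp $t2, 0  (cmp 4,0)
bgt loop: taken
$t0=M[108]=7
$t7=14+7=21
$t6=108+4=112
$t2=4-1=3
cmp $t2, 0  (cmp 3,0)
bgt loop: taken
$t0=M[112]=-6
$t7=21+(-6)=15
$t6=112+4=116
$t2=3-1=2
cmp $t2, 0  (cmp 2,0)
bgt loop: taken
$t0=M[116]=6
$t7=15+6=21
$t6=116+4=120
$t2=2-1=1
cmp $t2, 0  (cmp 1,0)
bgt loop: taken
$t0=M[120]=-4
$t7=21+(-4)=17
$t6=120+4=124
$t2=1-1=0
cmp $t2, 0  (cmp 0,0)
bgt loop: not taken
sw $t0, (100) → M[100]=-4
halt.
Total executed instructions: 42.

42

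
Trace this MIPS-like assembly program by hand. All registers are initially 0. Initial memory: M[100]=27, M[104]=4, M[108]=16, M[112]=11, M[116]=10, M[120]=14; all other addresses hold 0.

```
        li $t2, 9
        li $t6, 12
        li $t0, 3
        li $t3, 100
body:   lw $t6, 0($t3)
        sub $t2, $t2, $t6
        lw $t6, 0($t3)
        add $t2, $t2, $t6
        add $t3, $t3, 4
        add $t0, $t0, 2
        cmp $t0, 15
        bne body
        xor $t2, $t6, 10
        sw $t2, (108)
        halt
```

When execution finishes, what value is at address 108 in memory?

4

li $t2, 9 → $t2=9
li $t6, 12 → $t6=12
li $t0, 3 → $t0=3
li $t3, 100 → $t3=100
lw $t6, 0($t3) → $t6=M[100]=27
sub $t2, $t2, $t6 → $t2=9-27=-18
lw $t6, 0($t3) → $t6=M[100]=27
add $t2, $t2, $t6 → $t2=(-18)+27=9
add $t3, $t3, 4 → $t3=100+4=104
add $t0, $t0, 2 → $t0=3+2=5
cmp $t0, 15  (cmp 5,15)
bne body: taken
lw $t6, 0($t3) → $t6=M[104]=4
sub $t2, $t2, $t6 → $t2=9-4=5
lw $t6, 0($t3) → $t6=M[104]=4
add $t2, $t2, $t6 → $t2=5+4=9
add $t3, $t3, 4 → $t3=104+4=108
add $t0, $t0, 2 → $t0=5+2=7
cmp $t0, 15  (cmp 7,15)
bne body: taken
lw $t6, 0($t3) → $t6=M[108]=16
sub $t2, $t2, $t6 → $t2=9-16=-7
lw $t6, 0($t3) → $t6=M[108]=16
add $t2, $t2, $t6 → $t2=(-7)+16=9
add $t3, $t3, 4 → $t3=108+4=112
add $t0, $t0, 2 → $t0=7+2=9
cmp $t0, 15  (cmp 9,15)
bne body: taken
lw $t6, 0($t3) → $t6=M[112]=11
sub $t2, $t2, $t6 → $t2=9-11=-2
lw $t6, 0($t3) → $t6=M[112]=11
add $t2, $t2, $t6 → $t2=(-2)+11=9
add $t3, $t3, 4 → $t3=112+4=116
add $t0, $t0, 2 → $t0=9+2=11
cmp $t0, 15  (cmp 11,15)
bne body: taken
lw $t6, 0($t3) → $t6=M[116]=10
sub $t2, $t2, $t6 → $t2=9-10=-1
lw $t6, 0($t3) → $t6=M[116]=10
add $t2, $t2, $t6 → $t2=(-1)+10=9
add $t3, $t3, 4 → $t3=116+4=120
add $t0, $t0, 2 → $t0=11+2=13
cmp $t0, 15  (cmp 13,15)
bne body: taken
lw $t6, 0($t3) → $t6=M[120]=14
sub $t2, $t2, $t6 → $t2=9-14=-5
lw $t6, 0($t3) → $t6=M[120]=14
add $t2, $t2, $t6 → $t2=(-5)+14=9
add $t3, $t3, 4 → $t3=120+4=124
add $t0, $t0, 2 → $t0=13+2=15
cmp $t0, 15  (cmp 15,15)
bne body: not taken
xor $t2, $t6, 10 → $t2=14^10=4
sw $t2, (108) → M[108]=4
halt.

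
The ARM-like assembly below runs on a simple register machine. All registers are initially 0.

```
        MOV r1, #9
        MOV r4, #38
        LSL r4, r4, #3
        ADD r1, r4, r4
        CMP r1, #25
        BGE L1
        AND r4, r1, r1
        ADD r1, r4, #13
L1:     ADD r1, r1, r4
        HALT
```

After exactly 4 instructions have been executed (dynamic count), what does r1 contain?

after MOV r1, #9: r1=9
after MOV r4, #38: r4=38
after LSL r4, r4, #3: r4=38<<3=304
after ADD r1, r4, r4: r1=304+304=608
After step 4: r1 = 608.

608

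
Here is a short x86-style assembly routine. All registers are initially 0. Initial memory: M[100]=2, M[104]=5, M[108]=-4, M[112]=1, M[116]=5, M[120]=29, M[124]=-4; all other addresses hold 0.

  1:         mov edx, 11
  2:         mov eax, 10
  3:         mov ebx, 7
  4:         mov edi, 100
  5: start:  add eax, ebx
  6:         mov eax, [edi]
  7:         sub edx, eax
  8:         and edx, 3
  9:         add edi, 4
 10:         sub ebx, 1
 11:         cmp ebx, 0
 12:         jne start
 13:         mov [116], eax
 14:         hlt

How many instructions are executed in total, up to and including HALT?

62

mov edx, 11 → edx=11
mov eax, 10 → eax=10
mov ebx, 7 → ebx=7
mov edi, 100 → edi=100
add eax, ebx → eax=10+7=17
mov eax, [edi] → eax=M[100]=2
sub edx, eax → edx=11-2=9
and edx, 3 → edx=9&3=1
add edi, 4 → edi=100+4=104
sub ebx, 1 → ebx=7-1=6
cmp ebx, 0  (cmp 6,0)
jne start: taken
add eax, ebx → eax=2+6=8
mov eax, [edi] → eax=M[104]=5
sub edx, eax → edx=1-5=-4
and edx, 3 → edx=(-4)&3=0
add edi, 4 → edi=104+4=108
sub ebx, 1 → ebx=6-1=5
cmp ebx, 0  (cmp 5,0)
jne start: taken
add eax, ebx → eax=5+5=10
mov eax, [edi] → eax=M[108]=-4
sub edx, eax → edx=0-(-4)=4
and edx, 3 → edx=4&3=0
add edi, 4 → edi=108+4=112
sub ebx, 1 → ebx=5-1=4
cmp ebx, 0  (cmp 4,0)
jne start: taken
add eax, ebx → eax=(-4)+4=0
mov eax, [edi] → eax=M[112]=1
sub edx, eax → edx=0-1=-1
and edx, 3 → edx=(-1)&3=3
add edi, 4 → edi=112+4=116
sub ebx, 1 → ebx=4-1=3
cmp ebx, 0  (cmp 3,0)
jne start: taken
add eax, ebx → eax=1+3=4
mov eax, [edi] → eax=M[116]=5
sub edx, eax → edx=3-5=-2
and edx, 3 → edx=(-2)&3=2
add edi, 4 → edi=116+4=120
sub ebx, 1 → ebx=3-1=2
cmp ebx, 0  (cmp 2,0)
jne start: taken
add eax, ebx → eax=5+2=7
mov eax, [edi] → eax=M[120]=29
sub edx, eax → edx=2-29=-27
and edx, 3 → edx=(-27)&3=1
add edi, 4 → edi=120+4=124
sub ebx, 1 → ebx=2-1=1
cmp ebx, 0  (cmp 1,0)
jne start: taken
add eax, ebx → eax=29+1=30
mov eax, [edi] → eax=M[124]=-4
sub edx, eax → edx=1-(-4)=5
and edx, 3 → edx=5&3=1
add edi, 4 → edi=124+4=128
sub ebx, 1 → ebx=1-1=0
cmp ebx, 0  (cmp 0,0)
jne start: not taken
mov [116], eax → M[116]=-4
halt.
Total executed instructions: 62.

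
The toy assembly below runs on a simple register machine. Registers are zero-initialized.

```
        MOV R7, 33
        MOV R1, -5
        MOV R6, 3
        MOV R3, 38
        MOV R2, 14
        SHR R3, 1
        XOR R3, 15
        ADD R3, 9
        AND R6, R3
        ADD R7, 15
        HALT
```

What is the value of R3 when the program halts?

37

R7=33
R1=-5
R6=3
R3=38
R2=14
R3=38>>1=19
R3=19^15=28
R3=28+9=37
R6=3&37=1
R7=33+15=48
halt.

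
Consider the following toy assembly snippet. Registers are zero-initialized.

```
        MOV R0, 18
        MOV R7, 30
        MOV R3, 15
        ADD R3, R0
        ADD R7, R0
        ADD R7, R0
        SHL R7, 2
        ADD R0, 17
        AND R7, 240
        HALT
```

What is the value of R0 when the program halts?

35

MOV R0, 18 → R0=18
MOV R7, 30 → R7=30
MOV R3, 15 → R3=15
ADD R3, R0 → R3=15+18=33
ADD R7, R0 → R7=30+18=48
ADD R7, R0 → R7=48+18=66
SHL R7, 2 → R7=66<<2=264
ADD R0, 17 → R0=18+17=35
AND R7, 240 → R7=264&240=0
halt.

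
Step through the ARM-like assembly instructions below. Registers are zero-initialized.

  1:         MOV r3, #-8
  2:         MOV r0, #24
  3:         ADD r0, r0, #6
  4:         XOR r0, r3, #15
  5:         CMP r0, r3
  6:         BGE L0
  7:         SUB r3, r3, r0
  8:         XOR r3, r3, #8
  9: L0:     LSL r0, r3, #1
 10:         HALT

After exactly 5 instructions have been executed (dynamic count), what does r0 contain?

r3=-8
r0=24
r0=24+6=30
r0=(-8)^15=-9
CMP r0, r3  (cmp -9,-8)
After step 5: r0 = -9.

-9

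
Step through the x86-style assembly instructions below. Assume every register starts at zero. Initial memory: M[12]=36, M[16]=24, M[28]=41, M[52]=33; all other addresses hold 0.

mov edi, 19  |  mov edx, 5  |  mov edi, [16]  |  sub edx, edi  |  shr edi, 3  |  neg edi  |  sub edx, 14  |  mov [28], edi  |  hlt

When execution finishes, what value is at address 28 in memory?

-3

after mov edi, 19: edi=19
after mov edx, 5: edx=5
after mov edi, [16]: edi=M[16]=24
after sub edx, edi: edx=5-24=-19
after shr edi, 3: edi=24>>3=3
after neg edi: edi=-(3)=-3
after sub edx, 14: edx=(-19)-14=-33
mov [28], edi → M[28]=-3
halt.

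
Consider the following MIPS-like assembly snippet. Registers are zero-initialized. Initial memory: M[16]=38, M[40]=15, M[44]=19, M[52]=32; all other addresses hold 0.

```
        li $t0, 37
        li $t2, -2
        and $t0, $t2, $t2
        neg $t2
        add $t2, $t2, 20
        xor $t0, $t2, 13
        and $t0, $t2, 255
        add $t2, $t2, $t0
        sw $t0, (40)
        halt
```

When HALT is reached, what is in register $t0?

after li $t0, 37: $t0=37
after li $t2, -2: $t2=-2
after and $t0, $t2, $t2: $t0=(-2)&(-2)=-2
after neg $t2: $t2=-(-2)=2
after add $t2, $t2, 20: $t2=2+20=22
after xor $t0, $t2, 13: $t0=22^13=27
after and $t0, $t2, 255: $t0=22&255=22
after add $t2, $t2, $t0: $t2=22+22=44
sw $t0, (40) → M[40]=22
halt.

22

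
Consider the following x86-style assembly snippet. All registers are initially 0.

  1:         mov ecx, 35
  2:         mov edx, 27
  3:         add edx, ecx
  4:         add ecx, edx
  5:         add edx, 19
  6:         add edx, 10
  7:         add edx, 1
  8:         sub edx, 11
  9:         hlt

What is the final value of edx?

after mov ecx, 35: ecx=35
after mov edx, 27: edx=27
after add edx, ecx: edx=27+35=62
after add ecx, edx: ecx=35+62=97
after add edx, 19: edx=62+19=81
after add edx, 10: edx=81+10=91
after add edx, 1: edx=91+1=92
after sub edx, 11: edx=92-11=81
halt.

81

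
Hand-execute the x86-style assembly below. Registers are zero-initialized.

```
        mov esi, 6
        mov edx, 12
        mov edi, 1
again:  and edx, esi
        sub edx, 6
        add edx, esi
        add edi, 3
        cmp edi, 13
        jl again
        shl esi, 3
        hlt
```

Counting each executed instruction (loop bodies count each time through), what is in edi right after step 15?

after mov esi, 6: esi=6
after mov edx, 12: edx=12
after mov edi, 1: edi=1
after and edx, esi: edx=12&6=4
after sub edx, 6: edx=4-6=-2
after add edx, esi: edx=(-2)+6=4
after add edi, 3: edi=1+3=4
cmp edi, 13  (cmp 4,13)
jl again: taken
after and edx, esi: edx=4&6=4
after sub edx, 6: edx=4-6=-2
after add edx, esi: edx=(-2)+6=4
after add edi, 3: edi=4+3=7
cmp edi, 13  (cmp 7,13)
jl again: taken
After step 15: edi = 7.

7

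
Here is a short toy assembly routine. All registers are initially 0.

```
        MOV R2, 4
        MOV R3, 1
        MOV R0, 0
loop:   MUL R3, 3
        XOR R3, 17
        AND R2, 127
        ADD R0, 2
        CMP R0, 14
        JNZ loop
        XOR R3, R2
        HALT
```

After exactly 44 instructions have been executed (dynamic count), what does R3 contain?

8376

R2=4
R3=1
R0=0
R3=1*3=3
R3=3^17=18
R2=4&127=4
R0=0+2=2
CMP R0, 14  (cmp 2,14)
JNZ loop: taken
R3=18*3=54
R3=54^17=39
R2=4&127=4
R0=2+2=4
CMP R0, 14  (cmp 4,14)
JNZ loop: taken
R3=39*3=117
R3=117^17=100
R2=4&127=4
R0=4+2=6
CMP R0, 14  (cmp 6,14)
JNZ loop: taken
R3=100*3=300
R3=300^17=317
R2=4&127=4
R0=6+2=8
CMP R0, 14  (cmp 8,14)
JNZ loop: taken
R3=317*3=951
R3=951^17=934
R2=4&127=4
R0=8+2=10
CMP R0, 14  (cmp 10,14)
JNZ loop: taken
R3=934*3=2802
R3=2802^17=2787
R2=4&127=4
R0=10+2=12
CMP R0, 14  (cmp 12,14)
JNZ loop: taken
R3=2787*3=8361
R3=8361^17=8376
R2=4&127=4
R0=12+2=14
CMP R0, 14  (cmp 14,14)
After step 44: R3 = 8376.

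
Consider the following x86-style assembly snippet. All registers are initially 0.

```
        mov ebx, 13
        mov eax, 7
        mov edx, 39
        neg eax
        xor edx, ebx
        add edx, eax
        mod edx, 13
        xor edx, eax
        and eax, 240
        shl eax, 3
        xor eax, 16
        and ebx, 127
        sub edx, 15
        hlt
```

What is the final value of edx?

-31

mov ebx, 13 → ebx=13
mov eax, 7 → eax=7
mov edx, 39 → edx=39
neg eax → eax=-(7)=-7
xor edx, ebx → edx=39^13=42
add edx, eax → edx=42+(-7)=35
mod edx, 13 → edx=35%13=9
xor edx, eax → edx=9^(-7)=-16
and eax, 240 → eax=(-7)&240=240
shl eax, 3 → eax=240<<3=1920
xor eax, 16 → eax=1920^16=1936
and ebx, 127 → ebx=13&127=13
sub edx, 15 → edx=(-16)-15=-31
halt.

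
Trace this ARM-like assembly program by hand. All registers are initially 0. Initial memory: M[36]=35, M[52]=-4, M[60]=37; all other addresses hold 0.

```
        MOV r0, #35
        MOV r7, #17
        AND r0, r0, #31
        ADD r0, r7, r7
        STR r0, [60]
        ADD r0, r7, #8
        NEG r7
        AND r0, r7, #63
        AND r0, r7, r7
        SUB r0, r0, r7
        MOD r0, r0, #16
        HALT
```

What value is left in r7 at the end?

-17

r0=35
r7=17
r0=35&31=3
r0=17+17=34
STR r0, [60] → M[60]=34
r0=17+8=25
r7=-(17)=-17
r0=(-17)&63=47
r0=(-17)&(-17)=-17
r0=(-17)-(-17)=0
r0=0%16=0
halt.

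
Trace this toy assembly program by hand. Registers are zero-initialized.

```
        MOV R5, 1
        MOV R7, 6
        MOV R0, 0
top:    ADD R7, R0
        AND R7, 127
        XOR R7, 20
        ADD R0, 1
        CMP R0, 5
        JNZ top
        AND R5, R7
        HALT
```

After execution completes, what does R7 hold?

R5=1
R7=6
R0=0
R7=6+0=6
R7=6&127=6
R7=6^20=18
R0=0+1=1
CMP R0, 5  (cmp 1,5)
JNZ top: taken
R7=18+1=19
R7=19&127=19
R7=19^20=7
R0=1+1=2
CMP R0, 5  (cmp 2,5)
JNZ top: taken
R7=7+2=9
R7=9&127=9
R7=9^20=29
R0=2+1=3
CMP R0, 5  (cmp 3,5)
JNZ top: taken
R7=29+3=32
R7=32&127=32
R7=32^20=52
R0=3+1=4
CMP R0, 5  (cmp 4,5)
JNZ top: taken
R7=52+4=56
R7=56&127=56
R7=56^20=44
R0=4+1=5
CMP R0, 5  (cmp 5,5)
JNZ top: not taken
R5=1&44=0
halt.

44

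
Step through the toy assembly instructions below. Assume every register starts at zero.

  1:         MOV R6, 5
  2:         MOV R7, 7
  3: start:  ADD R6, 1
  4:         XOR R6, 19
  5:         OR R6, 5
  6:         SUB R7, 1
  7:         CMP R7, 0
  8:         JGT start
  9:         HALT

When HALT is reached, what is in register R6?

after MOV R6, 5: R6=5
after MOV R7, 7: R7=7
after ADD R6, 1: R6=5+1=6
after XOR R6, 19: R6=6^19=21
after OR R6, 5: R6=21|5=21
after SUB R7, 1: R7=7-1=6
CMP R7, 0  (cmp 6,0)
JGT start: taken
after ADD R6, 1: R6=21+1=22
after XOR R6, 19: R6=22^19=5
after OR R6, 5: R6=5|5=5
after SUB R7, 1: R7=6-1=5
CMP R7, 0  (cmp 5,0)
JGT start: taken
after ADD R6, 1: R6=5+1=6
after XOR R6, 19: R6=6^19=21
after OR R6, 5: R6=21|5=21
after SUB R7, 1: R7=5-1=4
CMP R7, 0  (cmp 4,0)
JGT start: taken
after ADD R6, 1: R6=21+1=22
after XOR R6, 19: R6=22^19=5
after OR R6, 5: R6=5|5=5
after SUB R7, 1: R7=4-1=3
CMP R7, 0  (cmp 3,0)
JGT start: taken
after ADD R6, 1: R6=5+1=6
after XOR R6, 19: R6=6^19=21
after OR R6, 5: R6=21|5=21
after SUB R7, 1: R7=3-1=2
CMP R7, 0  (cmp 2,0)
JGT start: taken
after ADD R6, 1: R6=21+1=22
after XOR R6, 19: R6=22^19=5
after OR R6, 5: R6=5|5=5
after SUB R7, 1: R7=2-1=1
CMP R7, 0  (cmp 1,0)
JGT start: taken
after ADD R6, 1: R6=5+1=6
after XOR R6, 19: R6=6^19=21
after OR R6, 5: R6=21|5=21
after SUB R7, 1: R7=1-1=0
CMP R7, 0  (cmp 0,0)
JGT start: not taken
halt.

21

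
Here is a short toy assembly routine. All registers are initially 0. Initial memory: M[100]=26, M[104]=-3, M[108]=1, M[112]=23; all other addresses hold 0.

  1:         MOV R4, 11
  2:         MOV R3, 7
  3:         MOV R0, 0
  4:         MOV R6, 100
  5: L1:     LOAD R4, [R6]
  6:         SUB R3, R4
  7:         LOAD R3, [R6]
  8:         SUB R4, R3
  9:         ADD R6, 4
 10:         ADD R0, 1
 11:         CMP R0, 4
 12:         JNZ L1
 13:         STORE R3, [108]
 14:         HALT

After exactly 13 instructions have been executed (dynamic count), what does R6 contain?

104

MOV R4, 11 → R4=11
MOV R3, 7 → R3=7
MOV R0, 0 → R0=0
MOV R6, 100 → R6=100
LOAD R4, [R6] → R4=M[100]=26
SUB R3, R4 → R3=7-26=-19
LOAD R3, [R6] → R3=M[100]=26
SUB R4, R3 → R4=26-26=0
ADD R6, 4 → R6=100+4=104
ADD R0, 1 → R0=0+1=1
CMP R0, 4  (cmp 1,4)
JNZ L1: taken
LOAD R4, [R6] → R4=M[104]=-3
After step 13: R6 = 104.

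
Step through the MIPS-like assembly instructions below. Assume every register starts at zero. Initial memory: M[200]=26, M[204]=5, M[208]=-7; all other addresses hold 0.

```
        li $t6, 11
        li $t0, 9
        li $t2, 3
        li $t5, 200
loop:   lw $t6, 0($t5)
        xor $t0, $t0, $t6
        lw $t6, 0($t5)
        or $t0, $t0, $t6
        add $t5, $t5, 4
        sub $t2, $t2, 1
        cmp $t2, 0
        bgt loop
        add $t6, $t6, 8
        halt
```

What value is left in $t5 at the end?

$t6=11
$t0=9
$t2=3
$t5=200
$t6=M[200]=26
$t0=9^26=19
$t6=M[200]=26
$t0=19|26=27
$t5=200+4=204
$t2=3-1=2
cmp $t2, 0  (cmp 2,0)
bgt loop: taken
$t6=M[204]=5
$t0=27^5=30
$t6=M[204]=5
$t0=30|5=31
$t5=204+4=208
$t2=2-1=1
cmp $t2, 0  (cmp 1,0)
bgt loop: taken
$t6=M[208]=-7
$t0=31^(-7)=-26
$t6=M[208]=-7
$t0=(-26)|(-7)=-1
$t5=208+4=212
$t2=1-1=0
cmp $t2, 0  (cmp 0,0)
bgt loop: not taken
$t6=(-7)+8=1
halt.

212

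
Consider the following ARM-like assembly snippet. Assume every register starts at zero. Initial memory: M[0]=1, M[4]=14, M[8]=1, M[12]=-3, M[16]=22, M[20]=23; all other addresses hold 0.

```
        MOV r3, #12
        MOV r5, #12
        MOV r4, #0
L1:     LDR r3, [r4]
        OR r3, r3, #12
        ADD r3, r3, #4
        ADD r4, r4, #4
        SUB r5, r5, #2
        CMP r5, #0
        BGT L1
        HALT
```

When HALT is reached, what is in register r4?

24

r3=12
r5=12
r4=0
r3=M[0]=1
r3=1|12=13
r3=13+4=17
r4=0+4=4
r5=12-2=10
CMP r5, #0  (cmp 10,0)
BGT L1: taken
r3=M[4]=14
r3=14|12=14
r3=14+4=18
r4=4+4=8
r5=10-2=8
CMP r5, #0  (cmp 8,0)
BGT L1: taken
r3=M[8]=1
r3=1|12=13
r3=13+4=17
r4=8+4=12
r5=8-2=6
CMP r5, #0  (cmp 6,0)
BGT L1: taken
r3=M[12]=-3
r3=(-3)|12=-3
r3=(-3)+4=1
r4=12+4=16
r5=6-2=4
CMP r5, #0  (cmp 4,0)
BGT L1: taken
r3=M[16]=22
r3=22|12=30
r3=30+4=34
r4=16+4=20
r5=4-2=2
CMP r5, #0  (cmp 2,0)
BGT L1: taken
r3=M[20]=23
r3=23|12=31
r3=31+4=35
r4=20+4=24
r5=2-2=0
CMP r5, #0  (cmp 0,0)
BGT L1: not taken
halt.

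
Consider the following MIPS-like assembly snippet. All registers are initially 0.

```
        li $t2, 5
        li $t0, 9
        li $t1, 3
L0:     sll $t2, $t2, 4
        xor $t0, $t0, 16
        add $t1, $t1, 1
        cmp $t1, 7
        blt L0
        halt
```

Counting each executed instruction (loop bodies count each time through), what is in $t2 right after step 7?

after li $t2, 5: $t2=5
after li $t0, 9: $t0=9
after li $t1, 3: $t1=3
after sll $t2, $t2, 4: $t2=5<<4=80
after xor $t0, $t0, 16: $t0=9^16=25
after add $t1, $t1, 1: $t1=3+1=4
cmp $t1, 7  (cmp 4,7)
After step 7: $t2 = 80.

80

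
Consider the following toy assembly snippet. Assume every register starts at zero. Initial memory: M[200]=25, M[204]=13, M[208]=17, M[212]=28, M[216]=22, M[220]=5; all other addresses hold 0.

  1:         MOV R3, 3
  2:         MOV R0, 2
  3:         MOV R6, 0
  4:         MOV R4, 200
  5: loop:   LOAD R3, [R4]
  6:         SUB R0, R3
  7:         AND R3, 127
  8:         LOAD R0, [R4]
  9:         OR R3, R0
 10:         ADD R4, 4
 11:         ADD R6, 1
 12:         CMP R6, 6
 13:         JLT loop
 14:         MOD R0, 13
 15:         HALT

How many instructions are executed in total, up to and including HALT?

R3=3
R0=2
R6=0
R4=200
R3=M[200]=25
R0=2-25=-23
R3=25&127=25
R0=M[200]=25
R3=25|25=25
R4=200+4=204
R6=0+1=1
CMP R6, 6  (cmp 1,6)
JLT loop: taken
R3=M[204]=13
R0=25-13=12
R3=13&127=13
R0=M[204]=13
R3=13|13=13
R4=204+4=208
R6=1+1=2
CMP R6, 6  (cmp 2,6)
JLT loop: taken
R3=M[208]=17
R0=13-17=-4
R3=17&127=17
R0=M[208]=17
R3=17|17=17
R4=208+4=212
R6=2+1=3
CMP R6, 6  (cmp 3,6)
JLT loop: taken
R3=M[212]=28
R0=17-28=-11
R3=28&127=28
R0=M[212]=28
R3=28|28=28
R4=212+4=216
R6=3+1=4
CMP R6, 6  (cmp 4,6)
JLT loop: taken
R3=M[216]=22
R0=28-22=6
R3=22&127=22
R0=M[216]=22
R3=22|22=22
R4=216+4=220
R6=4+1=5
CMP R6, 6  (cmp 5,6)
JLT loop: taken
R3=M[220]=5
R0=22-5=17
R3=5&127=5
R0=M[220]=5
R3=5|5=5
R4=220+4=224
R6=5+1=6
CMP R6, 6  (cmp 6,6)
JLT loop: not taken
R0=5%13=5
halt.
Total executed instructions: 60.

60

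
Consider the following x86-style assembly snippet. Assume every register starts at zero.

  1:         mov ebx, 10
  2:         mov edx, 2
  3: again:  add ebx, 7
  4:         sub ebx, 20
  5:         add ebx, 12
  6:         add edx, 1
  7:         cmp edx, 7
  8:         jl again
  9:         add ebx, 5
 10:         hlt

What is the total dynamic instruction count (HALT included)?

ebx=10
edx=2
ebx=10+7=17
ebx=17-20=-3
ebx=(-3)+12=9
edx=2+1=3
cmp edx, 7  (cmp 3,7)
jl again: taken
ebx=9+7=16
ebx=16-20=-4
ebx=(-4)+12=8
edx=3+1=4
cmp edx, 7  (cmp 4,7)
jl again: taken
ebx=8+7=15
ebx=15-20=-5
ebx=(-5)+12=7
edx=4+1=5
cmp edx, 7  (cmp 5,7)
jl again: taken
ebx=7+7=14
ebx=14-20=-6
ebx=(-6)+12=6
edx=5+1=6
cmp edx, 7  (cmp 6,7)
jl again: taken
ebx=6+7=13
ebx=13-20=-7
ebx=(-7)+12=5
edx=6+1=7
cmp edx, 7  (cmp 7,7)
jl again: not taken
ebx=5+5=10
halt.
Total executed instructions: 34.

34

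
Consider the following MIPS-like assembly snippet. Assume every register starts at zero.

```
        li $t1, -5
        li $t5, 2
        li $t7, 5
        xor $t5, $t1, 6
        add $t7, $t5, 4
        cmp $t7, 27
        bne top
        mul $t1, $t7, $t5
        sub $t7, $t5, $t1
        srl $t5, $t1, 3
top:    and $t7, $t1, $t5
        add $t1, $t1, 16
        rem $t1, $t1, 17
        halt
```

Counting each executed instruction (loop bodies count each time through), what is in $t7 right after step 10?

after li $t1, -5: $t1=-5
after li $t5, 2: $t5=2
after li $t7, 5: $t7=5
after xor $t5, $t1, 6: $t5=(-5)^6=-3
after add $t7, $t5, 4: $t7=(-3)+4=1
cmp $t7, 27  (cmp 1,27)
bne top: taken
after and $t7, $t1, $t5: $t7=(-5)&(-3)=-7
after add $t1, $t1, 16: $t1=(-5)+16=11
after rem $t1, $t1, 17: $t1=11%17=11
After step 10: $t7 = -7.

-7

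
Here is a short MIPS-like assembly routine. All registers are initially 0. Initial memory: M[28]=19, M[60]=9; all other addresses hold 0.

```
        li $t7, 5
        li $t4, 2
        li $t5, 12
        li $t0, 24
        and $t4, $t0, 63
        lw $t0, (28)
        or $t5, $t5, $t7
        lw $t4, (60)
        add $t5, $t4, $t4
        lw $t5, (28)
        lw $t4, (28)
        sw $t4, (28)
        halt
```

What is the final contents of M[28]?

19

li $t7, 5 → $t7=5
li $t4, 2 → $t4=2
li $t5, 12 → $t5=12
li $t0, 24 → $t0=24
and $t4, $t0, 63 → $t4=24&63=24
lw $t0, (28) → $t0=M[28]=19
or $t5, $t5, $t7 → $t5=12|5=13
lw $t4, (60) → $t4=M[60]=9
add $t5, $t4, $t4 → $t5=9+9=18
lw $t5, (28) → $t5=M[28]=19
lw $t4, (28) → $t4=M[28]=19
sw $t4, (28) → M[28]=19
halt.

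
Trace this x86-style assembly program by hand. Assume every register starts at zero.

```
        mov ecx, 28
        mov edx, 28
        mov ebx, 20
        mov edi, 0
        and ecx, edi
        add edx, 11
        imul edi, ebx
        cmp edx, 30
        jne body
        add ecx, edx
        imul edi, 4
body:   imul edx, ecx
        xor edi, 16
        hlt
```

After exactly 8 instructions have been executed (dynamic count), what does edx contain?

39

ecx=28
edx=28
ebx=20
edi=0
ecx=28&0=0
edx=28+11=39
edi=0*20=0
cmp edx, 30  (cmp 39,30)
After step 8: edx = 39.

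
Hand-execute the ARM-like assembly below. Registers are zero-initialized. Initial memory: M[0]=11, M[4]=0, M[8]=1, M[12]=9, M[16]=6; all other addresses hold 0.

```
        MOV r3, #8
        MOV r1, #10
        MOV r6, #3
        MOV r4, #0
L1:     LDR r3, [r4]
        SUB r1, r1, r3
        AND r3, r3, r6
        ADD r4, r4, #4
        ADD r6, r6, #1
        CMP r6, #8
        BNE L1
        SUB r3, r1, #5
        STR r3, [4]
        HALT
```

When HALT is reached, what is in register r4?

MOV r3, #8 → r3=8
MOV r1, #10 → r1=10
MOV r6, #3 → r6=3
MOV r4, #0 → r4=0
LDR r3, [r4] → r3=M[0]=11
SUB r1, r1, r3 → r1=10-11=-1
AND r3, r3, r6 → r3=11&3=3
ADD r4, r4, #4 → r4=0+4=4
ADD r6, r6, #1 → r6=3+1=4
CMP r6, #8  (cmp 4,8)
BNE L1: taken
LDR r3, [r4] → r3=M[4]=0
SUB r1, r1, r3 → r1=(-1)-0=-1
AND r3, r3, r6 → r3=0&4=0
ADD r4, r4, #4 → r4=4+4=8
ADD r6, r6, #1 → r6=4+1=5
CMP r6, #8  (cmp 5,8)
BNE L1: taken
LDR r3, [r4] → r3=M[8]=1
SUB r1, r1, r3 → r1=(-1)-1=-2
AND r3, r3, r6 → r3=1&5=1
ADD r4, r4, #4 → r4=8+4=12
ADD r6, r6, #1 → r6=5+1=6
CMP r6, #8  (cmp 6,8)
BNE L1: taken
LDR r3, [r4] → r3=M[12]=9
SUB r1, r1, r3 → r1=(-2)-9=-11
AND r3, r3, r6 → r3=9&6=0
ADD r4, r4, #4 → r4=12+4=16
ADD r6, r6, #1 → r6=6+1=7
CMP r6, #8  (cmp 7,8)
BNE L1: taken
LDR r3, [r4] → r3=M[16]=6
SUB r1, r1, r3 → r1=(-11)-6=-17
AND r3, r3, r6 → r3=6&7=6
ADD r4, r4, #4 → r4=16+4=20
ADD r6, r6, #1 → r6=7+1=8
CMP r6, #8  (cmp 8,8)
BNE L1: not taken
SUB r3, r1, #5 → r3=(-17)-5=-22
STR r3, [4] → M[4]=-22
halt.

20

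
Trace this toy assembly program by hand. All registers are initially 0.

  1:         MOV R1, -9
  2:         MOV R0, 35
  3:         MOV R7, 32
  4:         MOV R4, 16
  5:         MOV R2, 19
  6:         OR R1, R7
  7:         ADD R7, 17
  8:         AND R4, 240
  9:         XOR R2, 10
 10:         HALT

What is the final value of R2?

25

after MOV R1, -9: R1=-9
after MOV R0, 35: R0=35
after MOV R7, 32: R7=32
after MOV R4, 16: R4=16
after MOV R2, 19: R2=19
after OR R1, R7: R1=(-9)|32=-9
after ADD R7, 17: R7=32+17=49
after AND R4, 240: R4=16&240=16
after XOR R2, 10: R2=19^10=25
halt.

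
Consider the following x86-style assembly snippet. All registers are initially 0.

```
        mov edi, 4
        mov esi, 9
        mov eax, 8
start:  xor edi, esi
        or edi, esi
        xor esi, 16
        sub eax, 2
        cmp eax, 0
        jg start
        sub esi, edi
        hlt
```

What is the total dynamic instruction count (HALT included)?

29

mov edi, 4 → edi=4
mov esi, 9 → esi=9
mov eax, 8 → eax=8
xor edi, esi → edi=4^9=13
or edi, esi → edi=13|9=13
xor esi, 16 → esi=9^16=25
sub eax, 2 → eax=8-2=6
cmp eax, 0  (cmp 6,0)
jg start: taken
xor edi, esi → edi=13^25=20
or edi, esi → edi=20|25=29
xor esi, 16 → esi=25^16=9
sub eax, 2 → eax=6-2=4
cmp eax, 0  (cmp 4,0)
jg start: taken
xor edi, esi → edi=29^9=20
or edi, esi → edi=20|9=29
xor esi, 16 → esi=9^16=25
sub eax, 2 → eax=4-2=2
cmp eax, 0  (cmp 2,0)
jg start: taken
xor edi, esi → edi=29^25=4
or edi, esi → edi=4|25=29
xor esi, 16 → esi=25^16=9
sub eax, 2 → eax=2-2=0
cmp eax, 0  (cmp 0,0)
jg start: not taken
sub esi, edi → esi=9-29=-20
halt.
Total executed instructions: 29.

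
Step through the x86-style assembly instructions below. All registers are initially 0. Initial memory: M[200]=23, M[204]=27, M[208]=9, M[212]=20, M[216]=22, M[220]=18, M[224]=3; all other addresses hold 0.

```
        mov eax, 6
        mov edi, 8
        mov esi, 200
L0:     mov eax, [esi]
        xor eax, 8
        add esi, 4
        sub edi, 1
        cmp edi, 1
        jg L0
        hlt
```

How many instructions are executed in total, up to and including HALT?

after mov eax, 6: eax=6
after mov edi, 8: edi=8
after mov esi, 200: esi=200
after mov eax, [esi]: eax=M[200]=23
after xor eax, 8: eax=23^8=31
after add esi, 4: esi=200+4=204
after sub edi, 1: edi=8-1=7
cmp edi, 1  (cmp 7,1)
jg L0: taken
after mov eax, [esi]: eax=M[204]=27
after xor eax, 8: eax=27^8=19
after add esi, 4: esi=204+4=208
after sub edi, 1: edi=7-1=6
cmp edi, 1  (cmp 6,1)
jg L0: taken
after mov eax, [esi]: eax=M[208]=9
after xor eax, 8: eax=9^8=1
after add esi, 4: esi=208+4=212
after sub edi, 1: edi=6-1=5
cmp edi, 1  (cmp 5,1)
jg L0: taken
after mov eax, [esi]: eax=M[212]=20
after xor eax, 8: eax=20^8=28
after add esi, 4: esi=212+4=216
after sub edi, 1: edi=5-1=4
cmp edi, 1  (cmp 4,1)
jg L0: taken
after mov eax, [esi]: eax=M[216]=22
after xor eax, 8: eax=22^8=30
after add esi, 4: esi=216+4=220
after sub edi, 1: edi=4-1=3
cmp edi, 1  (cmp 3,1)
jg L0: taken
after mov eax, [esi]: eax=M[220]=18
after xor eax, 8: eax=18^8=26
after add esi, 4: esi=220+4=224
after sub edi, 1: edi=3-1=2
cmp edi, 1  (cmp 2,1)
jg L0: taken
after mov eax, [esi]: eax=M[224]=3
after xor eax, 8: eax=3^8=11
after add esi, 4: esi=224+4=228
after sub edi, 1: edi=2-1=1
cmp edi, 1  (cmp 1,1)
jg L0: not taken
halt.
Total executed instructions: 46.

46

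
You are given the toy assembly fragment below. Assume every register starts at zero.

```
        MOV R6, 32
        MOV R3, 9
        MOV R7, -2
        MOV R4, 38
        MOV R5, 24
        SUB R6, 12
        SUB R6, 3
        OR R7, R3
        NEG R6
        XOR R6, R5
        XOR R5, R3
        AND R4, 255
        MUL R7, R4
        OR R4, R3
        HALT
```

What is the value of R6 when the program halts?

after MOV R6, 32: R6=32
after MOV R3, 9: R3=9
after MOV R7, -2: R7=-2
after MOV R4, 38: R4=38
after MOV R5, 24: R5=24
after SUB R6, 12: R6=32-12=20
after SUB R6, 3: R6=20-3=17
after OR R7, R3: R7=(-2)|9=-1
after NEG R6: R6=-(17)=-17
after XOR R6, R5: R6=(-17)^24=-9
after XOR R5, R3: R5=24^9=17
after AND R4, 255: R4=38&255=38
after MUL R7, R4: R7=(-1)*38=-38
after OR R4, R3: R4=38|9=47
halt.

-9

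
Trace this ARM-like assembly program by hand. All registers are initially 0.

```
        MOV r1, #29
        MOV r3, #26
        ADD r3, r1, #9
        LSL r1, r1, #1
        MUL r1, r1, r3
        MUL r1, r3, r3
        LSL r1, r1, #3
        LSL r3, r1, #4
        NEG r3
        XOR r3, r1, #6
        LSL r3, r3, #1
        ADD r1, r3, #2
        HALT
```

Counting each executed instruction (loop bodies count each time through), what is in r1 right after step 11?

11552

after MOV r1, #29: r1=29
after MOV r3, #26: r3=26
after ADD r3, r1, #9: r3=29+9=38
after LSL r1, r1, #1: r1=29<<1=58
after MUL r1, r1, r3: r1=58*38=2204
after MUL r1, r3, r3: r1=38*38=1444
after LSL r1, r1, #3: r1=1444<<3=11552
after LSL r3, r1, #4: r3=11552<<4=184832
after NEG r3: r3=-(184832)=-184832
after XOR r3, r1, #6: r3=11552^6=11558
after LSL r3, r3, #1: r3=11558<<1=23116
After step 11: r1 = 11552.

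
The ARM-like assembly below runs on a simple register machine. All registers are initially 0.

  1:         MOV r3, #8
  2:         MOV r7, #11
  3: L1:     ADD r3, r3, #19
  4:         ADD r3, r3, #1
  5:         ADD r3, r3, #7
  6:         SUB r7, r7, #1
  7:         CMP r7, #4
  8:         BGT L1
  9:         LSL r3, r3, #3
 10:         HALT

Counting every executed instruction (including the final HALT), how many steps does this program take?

r3=8
r7=11
r3=8+19=27
r3=27+1=28
r3=28+7=35
r7=11-1=10
CMP r7, #4  (cmp 10,4)
BGT L1: taken
r3=35+19=54
r3=54+1=55
r3=55+7=62
r7=10-1=9
CMP r7, #4  (cmp 9,4)
BGT L1: taken
r3=62+19=81
r3=81+1=82
r3=82+7=89
r7=9-1=8
CMP r7, #4  (cmp 8,4)
BGT L1: taken
r3=89+19=108
r3=108+1=109
r3=109+7=116
r7=8-1=7
CMP r7, #4  (cmp 7,4)
BGT L1: taken
r3=116+19=135
r3=135+1=136
r3=136+7=143
r7=7-1=6
CMP r7, #4  (cmp 6,4)
BGT L1: taken
r3=143+19=162
r3=162+1=163
r3=163+7=170
r7=6-1=5
CMP r7, #4  (cmp 5,4)
BGT L1: taken
r3=170+19=189
r3=189+1=190
r3=190+7=197
r7=5-1=4
CMP r7, #4  (cmp 4,4)
BGT L1: not taken
r3=197<<3=1576
halt.
Total executed instructions: 46.

46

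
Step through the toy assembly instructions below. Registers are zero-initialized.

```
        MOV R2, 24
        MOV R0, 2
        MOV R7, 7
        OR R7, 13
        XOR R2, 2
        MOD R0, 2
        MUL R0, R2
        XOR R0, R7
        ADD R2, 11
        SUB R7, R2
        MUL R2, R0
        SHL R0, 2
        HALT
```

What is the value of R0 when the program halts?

60

MOV R2, 24 → R2=24
MOV R0, 2 → R0=2
MOV R7, 7 → R7=7
OR R7, 13 → R7=7|13=15
XOR R2, 2 → R2=24^2=26
MOD R0, 2 → R0=2%2=0
MUL R0, R2 → R0=0*26=0
XOR R0, R7 → R0=0^15=15
ADD R2, 11 → R2=26+11=37
SUB R7, R2 → R7=15-37=-22
MUL R2, R0 → R2=37*15=555
SHL R0, 2 → R0=15<<2=60
halt.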